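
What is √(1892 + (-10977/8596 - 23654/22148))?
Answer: √445730377651957/485674 ≈ 43.470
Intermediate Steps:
√(1892 + (-10977/8596 - 23654/22148)) = √(1892 + (-10977*1/8596 - 23654*1/22148)) = √(1892 + (-10977/8596 - 11827/11074)) = √(1892 - 15944585/6799436) = √(12848588327/6799436) = √445730377651957/485674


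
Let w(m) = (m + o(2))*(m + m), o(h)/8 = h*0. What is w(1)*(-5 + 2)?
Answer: -6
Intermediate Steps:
o(h) = 0 (o(h) = 8*(h*0) = 8*0 = 0)
w(m) = 2*m² (w(m) = (m + 0)*(m + m) = m*(2*m) = 2*m²)
w(1)*(-5 + 2) = (2*1²)*(-5 + 2) = (2*1)*(-3) = 2*(-3) = -6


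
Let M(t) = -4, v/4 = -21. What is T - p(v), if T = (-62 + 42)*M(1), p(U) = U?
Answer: 164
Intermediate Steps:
v = -84 (v = 4*(-21) = -84)
T = 80 (T = (-62 + 42)*(-4) = -20*(-4) = 80)
T - p(v) = 80 - 1*(-84) = 80 + 84 = 164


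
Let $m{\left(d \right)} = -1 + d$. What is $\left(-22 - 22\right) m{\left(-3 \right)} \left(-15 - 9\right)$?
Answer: $-4224$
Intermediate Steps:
$\left(-22 - 22\right) m{\left(-3 \right)} \left(-15 - 9\right) = \left(-22 - 22\right) \left(-1 - 3\right) \left(-15 - 9\right) = \left(-22 - 22\right) \left(-4\right) \left(-15 - 9\right) = \left(-44\right) \left(-4\right) \left(-24\right) = 176 \left(-24\right) = -4224$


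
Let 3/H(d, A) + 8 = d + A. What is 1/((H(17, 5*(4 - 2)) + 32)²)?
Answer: 361/373321 ≈ 0.00096700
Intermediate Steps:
H(d, A) = 3/(-8 + A + d) (H(d, A) = 3/(-8 + (d + A)) = 3/(-8 + (A + d)) = 3/(-8 + A + d))
1/((H(17, 5*(4 - 2)) + 32)²) = 1/((3/(-8 + 5*(4 - 2) + 17) + 32)²) = 1/((3/(-8 + 5*2 + 17) + 32)²) = 1/((3/(-8 + 10 + 17) + 32)²) = 1/((3/19 + 32)²) = 1/((611/19)²) = 1/(373321/361) = 361/373321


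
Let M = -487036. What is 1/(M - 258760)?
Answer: -1/745796 ≈ -1.3408e-6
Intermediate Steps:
1/(M - 258760) = 1/(-487036 - 258760) = 1/(-745796) = -1/745796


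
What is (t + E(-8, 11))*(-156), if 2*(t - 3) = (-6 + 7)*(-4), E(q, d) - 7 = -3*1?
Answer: -780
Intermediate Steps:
E(q, d) = 4 (E(q, d) = 7 - 3*1 = 7 - 3 = 4)
t = 1 (t = 3 + ((-6 + 7)*(-4))/2 = 3 + (1*(-4))/2 = 3 + (½)*(-4) = 3 - 2 = 1)
(t + E(-8, 11))*(-156) = (1 + 4)*(-156) = 5*(-156) = -780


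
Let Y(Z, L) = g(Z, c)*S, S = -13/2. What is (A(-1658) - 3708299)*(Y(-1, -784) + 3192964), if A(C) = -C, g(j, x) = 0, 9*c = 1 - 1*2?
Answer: -11835171273924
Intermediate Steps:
c = -1/9 (c = (1 - 1*2)/9 = (1 - 2)/9 = (1/9)*(-1) = -1/9 ≈ -0.11111)
S = -13/2 (S = -13*1/2 = -13/2 ≈ -6.5000)
Y(Z, L) = 0 (Y(Z, L) = 0*(-13/2) = 0)
(A(-1658) - 3708299)*(Y(-1, -784) + 3192964) = (-1*(-1658) - 3708299)*(0 + 3192964) = (1658 - 3708299)*3192964 = -3706641*3192964 = -11835171273924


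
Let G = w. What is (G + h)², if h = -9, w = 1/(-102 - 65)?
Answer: 2262016/27889 ≈ 81.108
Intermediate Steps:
w = -1/167 (w = 1/(-167) = -1/167 ≈ -0.0059880)
G = -1/167 ≈ -0.0059880
(G + h)² = (-1/167 - 9)² = (-1504/167)² = 2262016/27889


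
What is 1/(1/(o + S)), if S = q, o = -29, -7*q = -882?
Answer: 97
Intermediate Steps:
q = 126 (q = -⅐*(-882) = 126)
S = 126
1/(1/(o + S)) = 1/(1/(-29 + 126)) = 1/(1/97) = 97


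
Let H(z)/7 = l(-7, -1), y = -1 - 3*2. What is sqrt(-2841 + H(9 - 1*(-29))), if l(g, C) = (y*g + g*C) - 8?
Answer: I*sqrt(2505) ≈ 50.05*I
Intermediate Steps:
y = -7 (y = -1 - 6 = -7)
l(g, C) = -8 - 7*g + C*g (l(g, C) = (-7*g + g*C) - 8 = (-7*g + C*g) - 8 = -8 - 7*g + C*g)
H(z) = 336 (H(z) = 7*(-8 - 7*(-7) - 1*(-7)) = 7*(-8 + 49 + 7) = 7*48 = 336)
sqrt(-2841 + H(9 - 1*(-29))) = sqrt(-2841 + 336) = sqrt(-2505) = I*sqrt(2505)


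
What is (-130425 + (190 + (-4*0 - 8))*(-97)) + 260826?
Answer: 112747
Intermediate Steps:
(-130425 + (190 + (-4*0 - 8))*(-97)) + 260826 = (-130425 + (190 + (0 - 8))*(-97)) + 260826 = (-130425 + (190 - 8)*(-97)) + 260826 = (-130425 + 182*(-97)) + 260826 = (-130425 - 17654) + 260826 = -148079 + 260826 = 112747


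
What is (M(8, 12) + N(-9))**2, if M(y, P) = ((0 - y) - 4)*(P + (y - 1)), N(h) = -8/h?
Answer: 4177936/81 ≈ 51579.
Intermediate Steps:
M(y, P) = (-4 - y)*(-1 + P + y) (M(y, P) = (-y - 4)*(P + (-1 + y)) = (-4 - y)*(-1 + P + y))
(M(8, 12) + N(-9))**2 = ((4 - 1*8**2 - 4*12 - 3*8 - 1*12*8) - 8/(-9))**2 = ((4 - 1*64 - 48 - 24 - 96) - 8*(-1/9))**2 = ((4 - 64 - 48 - 24 - 96) + 8/9)**2 = (-228 + 8/9)**2 = (-2044/9)**2 = 4177936/81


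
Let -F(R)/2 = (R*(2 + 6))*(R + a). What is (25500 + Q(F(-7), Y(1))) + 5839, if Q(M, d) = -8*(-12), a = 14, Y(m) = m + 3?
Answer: 31435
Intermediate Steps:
Y(m) = 3 + m
F(R) = -16*R*(14 + R) (F(R) = -2*R*(2 + 6)*(R + 14) = -2*R*8*(14 + R) = -2*8*R*(14 + R) = -16*R*(14 + R))
Q(M, d) = 96
(25500 + Q(F(-7), Y(1))) + 5839 = (25500 + 96) + 5839 = 25596 + 5839 = 31435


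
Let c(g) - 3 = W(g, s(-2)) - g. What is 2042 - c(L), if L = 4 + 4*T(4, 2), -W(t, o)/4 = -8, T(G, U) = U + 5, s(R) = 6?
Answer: 2039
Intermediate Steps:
T(G, U) = 5 + U
W(t, o) = 32 (W(t, o) = -4*(-8) = 32)
L = 32 (L = 4 + 4*(5 + 2) = 4 + 4*7 = 4 + 28 = 32)
c(g) = 35 - g (c(g) = 3 + (32 - g) = 35 - g)
2042 - c(L) = 2042 - (35 - 1*32) = 2042 - (35 - 32) = 2042 - 1*3 = 2042 - 3 = 2039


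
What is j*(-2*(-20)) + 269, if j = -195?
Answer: -7531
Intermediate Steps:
j*(-2*(-20)) + 269 = -(-390)*(-20) + 269 = -195*40 + 269 = -7800 + 269 = -7531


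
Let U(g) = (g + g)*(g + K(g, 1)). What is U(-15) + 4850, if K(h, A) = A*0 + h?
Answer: 5750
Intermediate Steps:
K(h, A) = h (K(h, A) = 0 + h = h)
U(g) = 4*g² (U(g) = (g + g)*(g + g) = (2*g)*(2*g) = 4*g²)
U(-15) + 4850 = 4*(-15)² + 4850 = 4*225 + 4850 = 900 + 4850 = 5750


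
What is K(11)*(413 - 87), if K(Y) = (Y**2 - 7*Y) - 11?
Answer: 10758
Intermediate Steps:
K(Y) = -11 + Y**2 - 7*Y
K(11)*(413 - 87) = (-11 + 11**2 - 7*11)*(413 - 87) = (-11 + 121 - 77)*326 = 33*326 = 10758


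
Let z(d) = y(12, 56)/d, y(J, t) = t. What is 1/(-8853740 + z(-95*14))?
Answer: -95/841105304 ≈ -1.1295e-7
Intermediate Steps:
z(d) = 56/d
1/(-8853740 + z(-95*14)) = 1/(-8853740 + 56/((-95*14))) = 1/(-8853740 + 56/(-1330)) = 1/(-8853740 + 56*(-1/1330)) = 1/(-8853740 - 4/95) = 1/(-841105304/95) = -95/841105304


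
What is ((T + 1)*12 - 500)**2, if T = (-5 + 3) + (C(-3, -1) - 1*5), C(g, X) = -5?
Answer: 399424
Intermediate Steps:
T = -12 (T = (-5 + 3) + (-5 - 1*5) = -2 + (-5 - 5) = -2 - 10 = -12)
((T + 1)*12 - 500)**2 = ((-12 + 1)*12 - 500)**2 = (-11*12 - 500)**2 = (-132 - 500)**2 = (-632)**2 = 399424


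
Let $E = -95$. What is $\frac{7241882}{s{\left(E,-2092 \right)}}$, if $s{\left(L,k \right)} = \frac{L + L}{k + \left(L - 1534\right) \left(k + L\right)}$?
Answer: $- \frac{12892472679671}{95} \approx -1.3571 \cdot 10^{11}$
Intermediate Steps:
$s{\left(L,k \right)} = \frac{2 L}{k + \left(-1534 + L\right) \left(L + k\right)}$
$\frac{7241882}{s{\left(E,-2092 \right)}} = \frac{7241882}{2 \left(-95\right) \frac{1}{\left(-95\right)^{2} - -145730 - -3207036 - -198740}} = \frac{7241882}{2 \left(-95\right) \frac{1}{9025 + 145730 + 3207036 + 198740}} = \frac{7241882}{2 \left(-95\right) \frac{1}{3560531}} = \frac{7241882}{- \frac{190}{3560531}} = 7241882 \left(- \frac{3560531}{190}\right) = - \frac{12892472679671}{95}$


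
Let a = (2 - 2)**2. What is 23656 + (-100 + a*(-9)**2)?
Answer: 23556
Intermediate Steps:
a = 0 (a = 0**2 = 0)
23656 + (-100 + a*(-9)**2) = 23656 + (-100 + 0*(-9)**2) = 23656 + (-100 + 0*81) = 23656 + (-100 + 0) = 23656 - 100 = 23556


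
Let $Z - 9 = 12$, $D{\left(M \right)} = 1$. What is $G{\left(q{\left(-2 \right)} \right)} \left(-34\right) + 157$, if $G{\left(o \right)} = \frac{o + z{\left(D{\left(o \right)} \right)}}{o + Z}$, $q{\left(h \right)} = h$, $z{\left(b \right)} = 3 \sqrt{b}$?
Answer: $\frac{2949}{19} \approx 155.21$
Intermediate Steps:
$Z = 21$ ($Z = 9 + 12 = 21$)
$G{\left(o \right)} = \frac{3 + o}{21 + o}$ ($G{\left(o \right)} = \frac{o + 3 \sqrt{1}}{o + 21} = \frac{o + 3 \cdot 1}{21 + o} = \frac{o + 3}{21 + o} = \frac{3 + o}{21 + o}$)
$G{\left(q{\left(-2 \right)} \right)} \left(-34\right) + 157 = \frac{3 - 2}{21 - 2} \left(-34\right) + 157 = \frac{1}{19} \cdot 1 \left(-34\right) + 157 = \frac{1}{19} \left(-34\right) + 157 = - \frac{34}{19} + 157 = \frac{2949}{19}$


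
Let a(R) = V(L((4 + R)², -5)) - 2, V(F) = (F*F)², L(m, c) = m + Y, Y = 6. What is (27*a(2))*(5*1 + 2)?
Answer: 588110166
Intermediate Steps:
L(m, c) = 6 + m (L(m, c) = m + 6 = 6 + m)
V(F) = F⁴ (V(F) = (F²)² = F⁴)
a(R) = -2 + (6 + (4 + R)²)⁴ (a(R) = (6 + (4 + R)²)⁴ - 2 = -2 + (6 + (4 + R)²)⁴)
(27*a(2))*(5*1 + 2) = (27*(-2 + (6 + (4 + 2)²)⁴))*(5*1 + 2) = (27*(-2 + (6 + 6²)⁴))*(5 + 2) = (27*(-2 + (6 + 36)⁴))*7 = (27*(-2 + 42⁴))*7 = (27*(-2 + 3111696))*7 = (27*3111694)*7 = 84015738*7 = 588110166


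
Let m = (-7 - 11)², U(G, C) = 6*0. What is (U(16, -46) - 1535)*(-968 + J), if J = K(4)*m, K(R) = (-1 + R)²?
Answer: -2990180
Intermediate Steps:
U(G, C) = 0
m = 324 (m = (-18)² = 324)
J = 2916 (J = (-1 + 4)²*324 = 3²*324 = 9*324 = 2916)
(U(16, -46) - 1535)*(-968 + J) = (0 - 1535)*(-968 + 2916) = -1535*1948 = -2990180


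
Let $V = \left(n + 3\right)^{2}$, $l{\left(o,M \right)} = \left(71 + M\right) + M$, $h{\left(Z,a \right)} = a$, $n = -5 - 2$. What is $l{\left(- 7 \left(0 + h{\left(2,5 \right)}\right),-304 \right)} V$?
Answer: $-8592$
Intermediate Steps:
$n = -7$ ($n = -5 - 2 = -7$)
$l{\left(o,M \right)} = 71 + 2 M$
$V = 16$ ($V = \left(-7 + 3\right)^{2} = \left(-4\right)^{2} = 16$)
$l{\left(- 7 \left(0 + h{\left(2,5 \right)}\right),-304 \right)} V = \left(71 + 2 \left(-304\right)\right) 16 = \left(71 - 608\right) 16 = \left(-537\right) 16 = -8592$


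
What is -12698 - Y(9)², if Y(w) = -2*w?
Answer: -13022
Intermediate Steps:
-12698 - Y(9)² = -12698 - (-2*9)² = -12698 - 1*(-18)² = -12698 - 1*324 = -12698 - 324 = -13022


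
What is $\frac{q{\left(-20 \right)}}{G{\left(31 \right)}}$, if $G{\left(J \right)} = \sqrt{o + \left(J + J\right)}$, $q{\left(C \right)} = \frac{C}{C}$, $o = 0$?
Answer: $\frac{\sqrt{62}}{62} \approx 0.127$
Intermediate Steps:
$q{\left(C \right)} = 1$
$G{\left(J \right)} = \sqrt{2} \sqrt{J}$ ($G{\left(J \right)} = \sqrt{0 + \left(J + J\right)} = \sqrt{0 + 2 J} = \sqrt{2 J} = \sqrt{2} \sqrt{J}$)
$\frac{q{\left(-20 \right)}}{G{\left(31 \right)}} = 1 \frac{1}{\sqrt{2} \sqrt{31}} = 1 \frac{1}{\sqrt{62}} = 1 \frac{\sqrt{62}}{62} = \frac{\sqrt{62}}{62}$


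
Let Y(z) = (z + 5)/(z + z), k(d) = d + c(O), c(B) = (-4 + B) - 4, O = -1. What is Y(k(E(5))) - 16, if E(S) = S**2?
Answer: -491/32 ≈ -15.344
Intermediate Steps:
c(B) = -8 + B
k(d) = -9 + d (k(d) = d + (-8 - 1) = d - 9 = -9 + d)
Y(z) = (5 + z)/(2*z) (Y(z) = (5 + z)/((2*z)) = (5 + z)*(1/(2*z)) = (5 + z)/(2*z))
Y(k(E(5))) - 16 = (5 + (-9 + 5**2))/(2*(-9 + 5**2)) - 16 = (5 + (-9 + 25))/(2*(-9 + 25)) - 16 = (1/2)*(5 + 16)/16 - 16 = (1/2)*(1/16)*21 - 16 = 21/32 - 16 = -491/32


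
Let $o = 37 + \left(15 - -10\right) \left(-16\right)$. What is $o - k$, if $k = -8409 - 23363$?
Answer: $31409$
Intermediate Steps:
$k = -31772$
$o = -363$ ($o = 37 + \left(15 + 10\right) \left(-16\right) = 37 + 25 \left(-16\right) = 37 - 400 = -363$)
$o - k = -363 - -31772 = -363 + 31772 = 31409$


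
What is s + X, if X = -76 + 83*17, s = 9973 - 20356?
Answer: -9048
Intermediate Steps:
s = -10383
X = 1335 (X = -76 + 1411 = 1335)
s + X = -10383 + 1335 = -9048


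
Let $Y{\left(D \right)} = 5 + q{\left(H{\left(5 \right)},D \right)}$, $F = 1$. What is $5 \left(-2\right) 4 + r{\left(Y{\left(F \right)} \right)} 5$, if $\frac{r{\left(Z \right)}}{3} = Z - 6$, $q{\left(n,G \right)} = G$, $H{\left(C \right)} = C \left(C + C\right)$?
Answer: $-40$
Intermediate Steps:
$H{\left(C \right)} = 2 C^{2}$ ($H{\left(C \right)} = C 2 C = 2 C^{2}$)
$Y{\left(D \right)} = 5 + D$
$r{\left(Z \right)} = -18 + 3 Z$ ($r{\left(Z \right)} = 3 \left(Z - 6\right) = 3 \left(-6 + Z\right) = -18 + 3 Z$)
$5 \left(-2\right) 4 + r{\left(Y{\left(F \right)} \right)} 5 = 5 \left(-2\right) 4 + \left(-18 + 3 \left(5 + 1\right)\right) 5 = \left(-10\right) 4 + \left(-18 + 3 \cdot 6\right) 5 = -40 + \left(-18 + 18\right) 5 = -40 + 0 \cdot 5 = -40 + 0 = -40$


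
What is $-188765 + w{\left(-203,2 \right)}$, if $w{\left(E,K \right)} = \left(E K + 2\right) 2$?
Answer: $-189573$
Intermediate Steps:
$w{\left(E,K \right)} = 4 + 2 E K$ ($w{\left(E,K \right)} = \left(2 + E K\right) 2 = 4 + 2 E K$)
$-188765 + w{\left(-203,2 \right)} = -188765 + \left(4 + 2 \left(-203\right) 2\right) = -188765 + \left(4 - 812\right) = -188765 - 808 = -189573$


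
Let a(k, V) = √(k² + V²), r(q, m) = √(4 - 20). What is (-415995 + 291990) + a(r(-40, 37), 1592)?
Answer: -124005 + 4*√158403 ≈ -1.2241e+5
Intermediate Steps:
r(q, m) = 4*I (r(q, m) = √(-16) = 4*I)
a(k, V) = √(V² + k²)
(-415995 + 291990) + a(r(-40, 37), 1592) = (-415995 + 291990) + √(1592² + (4*I)²) = -124005 + √(2534464 - 16) = -124005 + √2534448 = -124005 + 4*√158403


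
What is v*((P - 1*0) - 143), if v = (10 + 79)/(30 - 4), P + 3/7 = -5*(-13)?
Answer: -48861/182 ≈ -268.47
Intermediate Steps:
P = 452/7 (P = -3/7 - 5*(-13) = -3/7 + 65 = 452/7 ≈ 64.571)
v = 89/26 ≈ 3.4231
v*((P - 1*0) - 143) = 89*((452/7 - 1*0) - 143)/26 = 89*((452/7 + 0) - 143)/26 = 89*(452/7 - 143)/26 = (89/26)*(-549/7) = -48861/182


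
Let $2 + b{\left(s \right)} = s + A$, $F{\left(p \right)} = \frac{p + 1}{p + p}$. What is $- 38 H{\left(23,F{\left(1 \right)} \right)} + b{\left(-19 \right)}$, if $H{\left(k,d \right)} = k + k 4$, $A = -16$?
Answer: $-4407$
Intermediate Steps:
$F{\left(p \right)} = \frac{1 + p}{2 p}$
$H{\left(k,d \right)} = 5 k$ ($H{\left(k,d \right)} = k + 4 k = 5 k$)
$b{\left(s \right)} = -18 + s$ ($b{\left(s \right)} = -2 + \left(s - 16\right) = -2 + \left(-16 + s\right) = -18 + s$)
$- 38 H{\left(23,F{\left(1 \right)} \right)} + b{\left(-19 \right)} = - 38 \cdot 5 \cdot 23 - 37 = \left(-38\right) 115 - 37 = -4370 - 37 = -4407$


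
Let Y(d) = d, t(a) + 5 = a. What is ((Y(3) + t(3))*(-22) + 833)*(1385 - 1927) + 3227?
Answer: -436335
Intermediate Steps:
t(a) = -5 + a
((Y(3) + t(3))*(-22) + 833)*(1385 - 1927) + 3227 = ((3 + (-5 + 3))*(-22) + 833)*(1385 - 1927) + 3227 = ((3 - 2)*(-22) + 833)*(-542) + 3227 = (1*(-22) + 833)*(-542) + 3227 = (-22 + 833)*(-542) + 3227 = 811*(-542) + 3227 = -439562 + 3227 = -436335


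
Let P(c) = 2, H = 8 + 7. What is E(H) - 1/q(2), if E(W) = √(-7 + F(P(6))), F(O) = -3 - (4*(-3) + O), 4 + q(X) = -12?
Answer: 1/16 ≈ 0.062500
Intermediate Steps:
q(X) = -16 (q(X) = -4 - 12 = -16)
H = 15
F(O) = 9 - O (F(O) = -3 - (-12 + O) = -3 + (12 - O) = 9 - O)
E(W) = 0 (E(W) = √(-7 + (9 - 1*2)) = √(-7 + (9 - 2)) = √(-7 + 7) = √0 = 0)
E(H) - 1/q(2) = 0 - 1/(-16) = 0 - 1*(-1/16) = 0 + 1/16 = 1/16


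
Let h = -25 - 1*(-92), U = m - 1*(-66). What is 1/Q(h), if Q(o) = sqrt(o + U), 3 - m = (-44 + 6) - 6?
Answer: sqrt(5)/30 ≈ 0.074536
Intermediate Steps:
m = 47 (m = 3 - ((-44 + 6) - 6) = 3 - (-38 - 6) = 3 - 1*(-44) = 3 + 44 = 47)
U = 113 (U = 47 - 1*(-66) = 47 + 66 = 113)
h = 67 (h = -25 + 92 = 67)
Q(o) = sqrt(113 + o) (Q(o) = sqrt(o + 113) = sqrt(113 + o))
1/Q(h) = 1/(sqrt(113 + 67)) = 1/(sqrt(180)) = 1/(6*sqrt(5)) = sqrt(5)/30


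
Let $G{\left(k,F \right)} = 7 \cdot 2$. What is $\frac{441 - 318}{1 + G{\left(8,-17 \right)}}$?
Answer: $\frac{41}{5} \approx 8.2$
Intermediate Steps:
$G{\left(k,F \right)} = 14$
$\frac{441 - 318}{1 + G{\left(8,-17 \right)}} = \frac{441 - 318}{1 + 14} = \frac{123}{15} = 123 \cdot \frac{1}{15} = \frac{41}{5}$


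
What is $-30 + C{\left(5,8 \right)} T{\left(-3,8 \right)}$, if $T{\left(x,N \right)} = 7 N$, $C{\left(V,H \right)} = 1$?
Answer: $26$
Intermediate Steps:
$-30 + C{\left(5,8 \right)} T{\left(-3,8 \right)} = -30 + 1 \cdot 7 \cdot 8 = -30 + 1 \cdot 56 = -30 + 56 = 26$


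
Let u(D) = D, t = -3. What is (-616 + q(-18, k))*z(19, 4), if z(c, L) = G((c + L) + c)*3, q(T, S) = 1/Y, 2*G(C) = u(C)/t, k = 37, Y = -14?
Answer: 25875/2 ≈ 12938.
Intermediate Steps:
G(C) = -C/6 (G(C) = (C/(-3))/2 = (C*(-1/3))/2 = (-C/3)/2 = -C/6)
q(T, S) = -1/14 (q(T, S) = 1/(-14) = -1/14)
z(c, L) = -c - L/2 (z(c, L) = -((c + L) + c)/6*3 = -((L + c) + c)/6*3 = -(L + 2*c)/6*3 = (-c/3 - L/6)*3 = -c - L/2)
(-616 + q(-18, k))*z(19, 4) = (-616 - 1/14)*(-1*19 - 1/2*4) = -8625*(-19 - 2)/14 = -8625/14*(-21) = 25875/2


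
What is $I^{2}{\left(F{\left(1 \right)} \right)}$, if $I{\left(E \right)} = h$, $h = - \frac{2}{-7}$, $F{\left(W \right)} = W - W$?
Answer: $\frac{4}{49} \approx 0.081633$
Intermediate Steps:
$F{\left(W \right)} = 0$
$h = \frac{2}{7}$ ($h = \left(-2\right) \left(- \frac{1}{7}\right) = \frac{2}{7} \approx 0.28571$)
$I{\left(E \right)} = \frac{2}{7}$
$I^{2}{\left(F{\left(1 \right)} \right)} = \left(\frac{2}{7}\right)^{2} = \frac{4}{49}$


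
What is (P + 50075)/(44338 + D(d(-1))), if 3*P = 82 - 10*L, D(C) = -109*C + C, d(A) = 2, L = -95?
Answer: 50419/44122 ≈ 1.1427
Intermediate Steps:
D(C) = -108*C
P = 344 (P = (82 - 10*(-95))/3 = (82 + 950)/3 = (⅓)*1032 = 344)
(P + 50075)/(44338 + D(d(-1))) = (344 + 50075)/(44338 - 108*2) = 50419/(44338 - 216) = 50419/44122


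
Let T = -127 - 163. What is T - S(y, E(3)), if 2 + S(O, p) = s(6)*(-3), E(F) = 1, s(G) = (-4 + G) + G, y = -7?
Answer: -264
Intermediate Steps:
s(G) = -4 + 2*G
S(O, p) = -26 (S(O, p) = -2 + (-4 + 2*6)*(-3) = -2 + (-4 + 12)*(-3) = -2 + 8*(-3) = -2 - 24 = -26)
T = -290
T - S(y, E(3)) = -290 - 1*(-26) = -290 + 26 = -264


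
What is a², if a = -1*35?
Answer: 1225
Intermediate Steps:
a = -35
a² = (-35)² = 1225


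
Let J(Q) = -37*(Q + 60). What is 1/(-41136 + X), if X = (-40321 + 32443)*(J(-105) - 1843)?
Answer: 1/1361148 ≈ 7.3467e-7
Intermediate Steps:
J(Q) = -2220 - 37*Q (J(Q) = -37*(60 + Q) = -2220 - 37*Q)
X = 1402284 (X = (-40321 + 32443)*((-2220 - 37*(-105)) - 1843) = -7878*((-2220 + 3885) - 1843) = -7878*(1665 - 1843) = -7878*(-178) = 1402284)
1/(-41136 + X) = 1/(-41136 + 1402284) = 1/1361148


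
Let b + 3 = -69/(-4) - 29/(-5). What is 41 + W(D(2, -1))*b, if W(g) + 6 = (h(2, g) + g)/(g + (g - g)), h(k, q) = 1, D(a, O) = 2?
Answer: -1969/40 ≈ -49.225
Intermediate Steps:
b = 401/20 (b = -3 + (-69/(-4) - 29/(-5)) = -3 + (-69*(-¼) - 29*(-⅕)) = -3 + (69/4 + 29/5) = -3 + 461/20 = 401/20 ≈ 20.050)
W(g) = -6 + (1 + g)/g (W(g) = -6 + (1 + g)/(g + (g - g)) = -6 + (1 + g)/(g + 0) = -6 + (1 + g)/g)
41 + W(D(2, -1))*b = 41 + (-5 + 1/2)*(401/20) = 41 + (-5 + ½)*(401/20) = 41 - 9/2*401/20 = 41 - 3609/40 = -1969/40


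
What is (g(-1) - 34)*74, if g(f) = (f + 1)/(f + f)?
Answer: -2516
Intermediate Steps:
g(f) = (1 + f)/(2*f) (g(f) = (1 + f)/((2*f)) = (1 + f)*(1/(2*f)) = (1 + f)/(2*f))
(g(-1) - 34)*74 = ((1/2)*(1 - 1)/(-1) - 34)*74 = ((1/2)*(-1)*0 - 34)*74 = (0 - 34)*74 = -34*74 = -2516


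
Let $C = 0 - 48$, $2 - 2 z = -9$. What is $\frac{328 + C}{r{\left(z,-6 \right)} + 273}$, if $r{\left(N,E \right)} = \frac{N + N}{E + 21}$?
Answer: $\frac{2100}{2053} \approx 1.0229$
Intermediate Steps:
$z = \frac{11}{2}$ ($z = 1 - - \frac{9}{2} = 1 + \frac{9}{2} = \frac{11}{2} \approx 5.5$)
$r{\left(N,E \right)} = \frac{2 N}{21 + E}$
$C = -48$ ($C = 0 - 48 = -48$)
$\frac{328 + C}{r{\left(z,-6 \right)} + 273} = \frac{328 - 48}{2 \cdot \frac{11}{2} \frac{1}{21 - 6} + 273} = \frac{280}{2 \cdot \frac{11}{2} \cdot \frac{1}{15} + 273} = \frac{280}{\frac{11}{15} + 273} = \frac{280}{\frac{4106}{15}} = 280 \cdot \frac{15}{4106} = \frac{2100}{2053}$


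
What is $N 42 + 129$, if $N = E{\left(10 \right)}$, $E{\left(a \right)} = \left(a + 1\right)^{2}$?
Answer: $5211$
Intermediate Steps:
$E{\left(a \right)} = \left(1 + a\right)^{2}$
$N = 121$ ($N = \left(1 + 10\right)^{2} = 11^{2} = 121$)
$N 42 + 129 = 121 \cdot 42 + 129 = 5082 + 129 = 5211$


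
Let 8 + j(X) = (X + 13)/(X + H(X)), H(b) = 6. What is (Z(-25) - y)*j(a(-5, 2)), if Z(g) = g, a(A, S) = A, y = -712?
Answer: 0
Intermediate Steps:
j(X) = -8 + (13 + X)/(6 + X) (j(X) = -8 + (X + 13)/(X + 6) = -8 + (13 + X)/(6 + X))
(Z(-25) - y)*j(a(-5, 2)) = (-25 - 1*(-712))*(7*(-5 - 1*(-5))/(6 - 5)) = (-25 + 712)*(7*(-5 + 5)/1) = 687*(7*1*0) = 687*0 = 0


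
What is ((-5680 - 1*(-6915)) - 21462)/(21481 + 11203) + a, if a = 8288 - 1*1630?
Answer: 217589845/32684 ≈ 6657.4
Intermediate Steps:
a = 6658 (a = 8288 - 1630 = 6658)
((-5680 - 1*(-6915)) - 21462)/(21481 + 11203) + a = ((-5680 - 1*(-6915)) - 21462)/(21481 + 11203) + 6658 = ((-5680 + 6915) - 21462)/32684 + 6658 = (1235 - 21462)*(1/32684) + 6658 = -20227*1/32684 + 6658 = -20227/32684 + 6658 = 217589845/32684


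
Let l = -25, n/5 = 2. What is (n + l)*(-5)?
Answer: 75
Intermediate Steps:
n = 10 (n = 5*2 = 10)
(n + l)*(-5) = (10 - 25)*(-5) = -15*(-5) = 75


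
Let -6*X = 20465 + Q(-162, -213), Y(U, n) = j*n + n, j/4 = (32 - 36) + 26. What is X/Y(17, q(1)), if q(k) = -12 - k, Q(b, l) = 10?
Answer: 525/178 ≈ 2.9494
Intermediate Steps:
j = 88 (j = 4*((32 - 36) + 26) = 4*(-4 + 26) = 4*22 = 88)
Y(U, n) = 89*n (Y(U, n) = 88*n + n = 89*n)
X = -6825/2 (X = -(20465 + 10)/6 = -⅙*20475 = -6825/2 ≈ -3412.5)
X/Y(17, q(1)) = -6825*1/(89*(-12 - 1*1))/2 = -6825*1/(89*(-12 - 1))/2 = -6825/(2*(89*(-13))) = -6825/2/(-1157) = -6825/2*(-1/1157) = 525/178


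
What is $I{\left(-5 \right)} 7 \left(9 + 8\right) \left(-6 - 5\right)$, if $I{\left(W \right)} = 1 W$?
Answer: $6545$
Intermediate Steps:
$I{\left(W \right)} = W$
$I{\left(-5 \right)} 7 \left(9 + 8\right) \left(-6 - 5\right) = \left(-5\right) 7 \left(9 + 8\right) \left(-6 - 5\right) = - 35 \cdot 17 \left(-11\right) = \left(-35\right) \left(-187\right) = 6545$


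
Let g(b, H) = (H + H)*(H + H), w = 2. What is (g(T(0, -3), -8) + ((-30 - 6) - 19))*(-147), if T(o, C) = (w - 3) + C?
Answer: -29547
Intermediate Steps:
T(o, C) = -1 + C (T(o, C) = (2 - 3) + C = -1 + C)
g(b, H) = 4*H² (g(b, H) = (2*H)*(2*H) = 4*H²)
(g(T(0, -3), -8) + ((-30 - 6) - 19))*(-147) = (4*(-8)² + ((-30 - 6) - 19))*(-147) = (4*64 + (-36 - 19))*(-147) = (256 - 55)*(-147) = 201*(-147) = -29547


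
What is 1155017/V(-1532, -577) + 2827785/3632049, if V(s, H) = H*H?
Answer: 1712176657366/403071480507 ≈ 4.2478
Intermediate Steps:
V(s, H) = H²
1155017/V(-1532, -577) + 2827785/3632049 = 1155017/((-577)²) + 2827785/3632049 = 1155017/332929 + 2827785*(1/3632049) = 1155017*(1/332929) + 942595/1210683 = 1155017/332929 + 942595/1210683 = 1712176657366/403071480507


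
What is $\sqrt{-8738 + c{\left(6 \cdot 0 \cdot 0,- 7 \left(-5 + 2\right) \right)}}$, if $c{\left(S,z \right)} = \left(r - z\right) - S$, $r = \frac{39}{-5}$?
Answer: $\frac{i \sqrt{219170}}{5} \approx 93.631 i$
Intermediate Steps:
$r = - \frac{39}{5}$ ($r = 39 \left(- \frac{1}{5}\right) = - \frac{39}{5} \approx -7.8$)
$c{\left(S,z \right)} = - \frac{39}{5} - S - z$ ($c{\left(S,z \right)} = \left(- \frac{39}{5} - z\right) - S = - \frac{39}{5} - S - z$)
$\sqrt{-8738 + c{\left(6 \cdot 0 \cdot 0,- 7 \left(-5 + 2\right) \right)}} = \sqrt{-8738 - \left(\frac{39}{5} - 7 \left(-5 + 2\right) + 6 \cdot 0 \cdot 0\right)} = \sqrt{-8738 - \left(\frac{39}{5} + 21\right)} = \sqrt{-8738 - \frac{144}{5}} = \sqrt{- \frac{43834}{5}} = \frac{i \sqrt{219170}}{5}$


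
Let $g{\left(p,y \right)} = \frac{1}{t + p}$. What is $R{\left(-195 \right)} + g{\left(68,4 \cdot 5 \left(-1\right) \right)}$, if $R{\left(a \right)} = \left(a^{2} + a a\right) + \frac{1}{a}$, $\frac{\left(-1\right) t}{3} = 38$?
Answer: $\frac{682168259}{8970} \approx 76050.0$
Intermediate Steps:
$t = -114$ ($t = \left(-3\right) 38 = -114$)
$R{\left(a \right)} = \frac{1}{a} + 2 a^{2}$ ($R{\left(a \right)} = \left(a^{2} + a^{2}\right) + \frac{1}{a} = 2 a^{2} + \frac{1}{a} = \frac{1}{a} + 2 a^{2}$)
$g{\left(p,y \right)} = \frac{1}{-114 + p}$
$R{\left(-195 \right)} + g{\left(68,4 \cdot 5 \left(-1\right) \right)} = \frac{1 + 2 \left(-195\right)^{3}}{-195} + \frac{1}{-114 + 68} = - \frac{1 + 2 \left(-7414875\right)}{195} + \frac{1}{-46} = - \frac{1 - 14829750}{195} - \frac{1}{46} = \left(- \frac{1}{195}\right) \left(-14829749\right) - \frac{1}{46} = \frac{14829749}{195} - \frac{1}{46} = \frac{682168259}{8970}$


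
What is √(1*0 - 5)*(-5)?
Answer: -5*I*√5 ≈ -11.18*I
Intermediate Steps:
√(1*0 - 5)*(-5) = √(0 - 5)*(-5) = √(-5)*(-5) = (I*√5)*(-5) = -5*I*√5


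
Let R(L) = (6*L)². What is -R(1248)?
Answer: -56070144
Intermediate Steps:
R(L) = 36*L²
-R(1248) = -36*1248² = -36*1557504 = -1*56070144 = -56070144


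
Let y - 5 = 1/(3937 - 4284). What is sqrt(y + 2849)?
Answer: sqrt(343646939)/347 ≈ 53.423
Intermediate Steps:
y = 1734/347 (y = 5 + 1/(3937 - 4284) = 5 + 1/(-347) = 5 - 1/347 = 1734/347 ≈ 4.9971)
sqrt(y + 2849) = sqrt(1734/347 + 2849) = sqrt(990337/347) = sqrt(343646939)/347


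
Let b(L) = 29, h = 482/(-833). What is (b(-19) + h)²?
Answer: 560505625/693889 ≈ 807.77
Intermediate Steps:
h = -482/833 (h = 482*(-1/833) = -482/833 ≈ -0.57863)
(b(-19) + h)² = (29 - 482/833)² = (23675/833)² = 560505625/693889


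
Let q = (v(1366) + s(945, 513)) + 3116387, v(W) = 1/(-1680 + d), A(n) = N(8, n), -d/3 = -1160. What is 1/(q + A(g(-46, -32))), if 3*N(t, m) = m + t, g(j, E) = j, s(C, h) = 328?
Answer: 1800/5610064201 ≈ 3.2085e-7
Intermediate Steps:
d = 3480 (d = -3*(-1160) = 3480)
N(t, m) = m/3 + t/3 (N(t, m) = (m + t)/3 = m/3 + t/3)
A(n) = 8/3 + n/3 (A(n) = n/3 + (⅓)*8 = n/3 + 8/3 = 8/3 + n/3)
v(W) = 1/1800 (v(W) = 1/(-1680 + 3480) = 1/1800)
q = 5610087001/1800 (q = (1/1800 + 328) + 3116387 = 590401/1800 + 3116387 = 5610087001/1800 ≈ 3.1167e+6)
1/(q + A(g(-46, -32))) = 1/(5610087001/1800 + (8/3 + (⅓)*(-46))) = 1/(5610087001/1800 + (8/3 - 46/3)) = 1/(5610087001/1800 - 38/3) = 1/(5610064201/1800) = 1800/5610064201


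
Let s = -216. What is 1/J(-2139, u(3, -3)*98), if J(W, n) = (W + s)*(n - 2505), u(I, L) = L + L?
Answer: 1/7284015 ≈ 1.3729e-7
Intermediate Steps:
u(I, L) = 2*L
J(W, n) = (-2505 + n)*(-216 + W) (J(W, n) = (W - 216)*(n - 2505) = (-216 + W)*(-2505 + n) = (-2505 + n)*(-216 + W))
1/J(-2139, u(3, -3)*98) = 1/(541080 - 2505*(-2139) - 216*2*(-3)*98 - 2139*2*(-3)*98) = 1/(541080 + 5358195 - (-1296)*98 - (-12834)*98) = 1/(541080 + 5358195 - 216*(-588) - 2139*(-588)) = 1/(541080 + 5358195 + 127008 + 1257732) = 1/7284015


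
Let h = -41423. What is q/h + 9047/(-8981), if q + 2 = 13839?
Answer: -499023978/372019963 ≈ -1.3414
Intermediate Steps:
q = 13837 (q = -2 + 13839 = 13837)
q/h + 9047/(-8981) = 13837/(-41423) + 9047/(-8981) = 13837*(-1/41423) + 9047*(-1/8981) = -13837/41423 - 9047/8981 = -499023978/372019963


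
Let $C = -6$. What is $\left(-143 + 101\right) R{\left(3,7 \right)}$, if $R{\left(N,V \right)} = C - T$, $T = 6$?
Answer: $504$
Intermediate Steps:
$R{\left(N,V \right)} = -12$ ($R{\left(N,V \right)} = -6 - 6 = -12$)
$\left(-143 + 101\right) R{\left(3,7 \right)} = \left(-143 + 101\right) \left(-12\right) = \left(-42\right) \left(-12\right) = 504$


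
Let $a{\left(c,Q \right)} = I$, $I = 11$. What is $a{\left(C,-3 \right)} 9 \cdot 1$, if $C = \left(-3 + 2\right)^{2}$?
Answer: $99$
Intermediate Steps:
$C = 1$ ($C = \left(-1\right)^{2} = 1$)
$a{\left(c,Q \right)} = 11$
$a{\left(C,-3 \right)} 9 \cdot 1 = 11 \cdot 9 \cdot 1 = 11 \cdot 9 = 99$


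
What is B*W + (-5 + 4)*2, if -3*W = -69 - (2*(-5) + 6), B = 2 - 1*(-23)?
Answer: 1619/3 ≈ 539.67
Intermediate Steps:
B = 25 (B = 2 + 23 = 25)
W = 65/3 (W = -(-69 - (2*(-5) + 6))/3 = -(-69 - (-10 + 6))/3 = -(-69 - 1*(-4))/3 = -(-69 + 4)/3 = -⅓*(-65) = 65/3 ≈ 21.667)
B*W + (-5 + 4)*2 = 25*(65/3) + (-5 + 4)*2 = 1625/3 - 1*2 = 1625/3 - 2 = 1619/3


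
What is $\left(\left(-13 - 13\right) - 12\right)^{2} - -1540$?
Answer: $2984$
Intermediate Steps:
$\left(\left(-13 - 13\right) - 12\right)^{2} - -1540 = \left(\left(-13 - 13\right) - 12\right)^{2} + 1540 = \left(-26 - 12\right)^{2} + 1540 = \left(-38\right)^{2} + 1540 = 1444 + 1540 = 2984$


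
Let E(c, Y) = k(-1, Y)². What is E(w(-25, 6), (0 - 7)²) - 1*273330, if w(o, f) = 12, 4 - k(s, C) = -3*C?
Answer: -250529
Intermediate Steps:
k(s, C) = 4 + 3*C (k(s, C) = 4 - (-3)*C = 4 + 3*C)
E(c, Y) = (4 + 3*Y)²
E(w(-25, 6), (0 - 7)²) - 1*273330 = (4 + 3*(0 - 7)²)² - 1*273330 = (4 + 3*(-7)²)² - 273330 = (4 + 3*49)² - 273330 = (4 + 147)² - 273330 = 151² - 273330 = 22801 - 273330 = -250529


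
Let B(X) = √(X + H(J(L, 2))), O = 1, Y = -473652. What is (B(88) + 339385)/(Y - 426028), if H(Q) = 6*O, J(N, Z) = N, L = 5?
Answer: -67877/179936 - √94/899680 ≈ -0.37724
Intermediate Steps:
H(Q) = 6 (H(Q) = 6*1 = 6)
B(X) = √(6 + X) (B(X) = √(X + 6) = √(6 + X))
(B(88) + 339385)/(Y - 426028) = (√(6 + 88) + 339385)/(-473652 - 426028) = (√94 + 339385)/(-899680) = (339385 + √94)*(-1/899680) = -67877/179936 - √94/899680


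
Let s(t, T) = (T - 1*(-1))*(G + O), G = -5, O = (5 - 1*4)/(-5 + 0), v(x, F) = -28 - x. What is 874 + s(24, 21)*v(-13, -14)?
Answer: 2590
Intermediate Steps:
O = -⅕ (O = (5 - 4)/(-5) = 1*(-⅕) = -⅕ ≈ -0.20000)
s(t, T) = -26/5 - 26*T/5 (s(t, T) = (T - 1*(-1))*(-5 - ⅕) = (T + 1)*(-26/5) = (1 + T)*(-26/5) = -26/5 - 26*T/5)
874 + s(24, 21)*v(-13, -14) = 874 + (-26/5 - 26/5*21)*(-28 - 1*(-13)) = 874 + (-26/5 - 546/5)*(-28 + 13) = 874 - 572/5*(-15) = 874 + 1716 = 2590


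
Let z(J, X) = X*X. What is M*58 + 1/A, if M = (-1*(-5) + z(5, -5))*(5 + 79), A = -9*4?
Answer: 5261759/36 ≈ 1.4616e+5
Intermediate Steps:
A = -36
z(J, X) = X²
M = 2520 (M = (-1*(-5) + (-5)²)*(5 + 79) = (5 + 25)*84 = 30*84 = 2520)
M*58 + 1/A = 2520*58 + 1/(-36) = 146160 - 1/36 = 5261759/36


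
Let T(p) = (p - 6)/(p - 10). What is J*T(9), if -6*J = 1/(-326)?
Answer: -1/652 ≈ -0.0015337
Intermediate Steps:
J = 1/1956 (J = -1/6/(-326) = -1/6*(-1/326) = 1/1956 ≈ 0.00051125)
T(p) = (-6 + p)/(-10 + p)
J*T(9) = ((-6 + 9)/(-10 + 9))/1956 = (3/(-1))/1956 = (-1*3)/1956 = (1/1956)*(-3) = -1/652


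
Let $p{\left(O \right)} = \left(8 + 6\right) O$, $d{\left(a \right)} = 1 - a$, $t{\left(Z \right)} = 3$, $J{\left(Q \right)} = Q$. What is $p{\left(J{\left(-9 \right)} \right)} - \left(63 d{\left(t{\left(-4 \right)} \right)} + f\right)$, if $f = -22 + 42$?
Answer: $-20$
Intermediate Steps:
$f = 20$
$p{\left(O \right)} = 14 O$
$p{\left(J{\left(-9 \right)} \right)} - \left(63 d{\left(t{\left(-4 \right)} \right)} + f\right) = 14 \left(-9\right) - \left(63 \left(1 - 3\right) + 20\right) = -126 - \left(63 \left(1 - 3\right) + 20\right) = -126 - \left(63 \left(-2\right) + 20\right) = -126 - \left(-126 + 20\right) = -126 - -106 = -126 + 106 = -20$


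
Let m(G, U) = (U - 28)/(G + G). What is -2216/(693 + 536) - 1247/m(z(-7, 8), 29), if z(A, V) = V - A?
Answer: -45979106/1229 ≈ -37412.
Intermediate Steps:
m(G, U) = (-28 + U)/(2*G) (m(G, U) = (-28 + U)/((2*G)) = (-28 + U)*(1/(2*G)) = (-28 + U)/(2*G))
-2216/(693 + 536) - 1247/m(z(-7, 8), 29) = -2216/(693 + 536) - 1247*2*(8 - 1*(-7))/(-28 + 29) = -2216/1229 - 1247/((½)*1/(8 + 7)) = -2216*1/1229 - 1247/((½)*1/15) = -2216/1229 - 1247/((½)*(1/15)*1) = -2216/1229 - 1247/1/30 = -2216/1229 - 1247*30 = -2216/1229 - 37410 = -45979106/1229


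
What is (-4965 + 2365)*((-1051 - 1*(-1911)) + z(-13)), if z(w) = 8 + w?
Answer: -2223000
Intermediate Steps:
(-4965 + 2365)*((-1051 - 1*(-1911)) + z(-13)) = (-4965 + 2365)*((-1051 - 1*(-1911)) + (8 - 13)) = -2600*((-1051 + 1911) - 5) = -2600*(860 - 5) = -2600*855 = -2223000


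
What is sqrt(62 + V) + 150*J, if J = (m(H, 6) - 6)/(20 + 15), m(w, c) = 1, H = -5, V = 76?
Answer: -150/7 + sqrt(138) ≈ -9.6812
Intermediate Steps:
J = -1/7 (J = (1 - 6)/(20 + 15) = -5/35 = -5*1/35 = -1/7 ≈ -0.14286)
sqrt(62 + V) + 150*J = sqrt(62 + 76) + 150*(-1/7) = sqrt(138) - 150/7 = -150/7 + sqrt(138)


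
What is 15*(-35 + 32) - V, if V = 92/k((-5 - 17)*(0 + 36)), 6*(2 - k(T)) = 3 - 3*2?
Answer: -409/5 ≈ -81.800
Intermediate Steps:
k(T) = 5/2 (k(T) = 2 - (3 - 3*2)/6 = 2 - (3 - 6)/6 = 2 - ⅙*(-3) = 2 + ½ = 5/2)
V = 184/5 (V = 92/(5/2) = 92*(⅖) = 184/5 ≈ 36.800)
15*(-35 + 32) - V = 15*(-35 + 32) - 1*184/5 = 15*(-3) - 184/5 = -45 - 184/5 = -409/5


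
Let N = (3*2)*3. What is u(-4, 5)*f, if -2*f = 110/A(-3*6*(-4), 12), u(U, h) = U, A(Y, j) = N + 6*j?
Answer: 22/9 ≈ 2.4444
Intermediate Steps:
N = 18 (N = 6*3 = 18)
A(Y, j) = 18 + 6*j
f = -11/18 (f = -55/(18 + 6*12) = -55/(18 + 72) = -55/90 = -1/2*11/9 = -11/18 ≈ -0.61111)
u(-4, 5)*f = -4*(-11/18) = 22/9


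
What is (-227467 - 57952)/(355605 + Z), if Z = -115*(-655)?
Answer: -285419/430930 ≈ -0.66233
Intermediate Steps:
Z = 75325
(-227467 - 57952)/(355605 + Z) = (-227467 - 57952)/(355605 + 75325) = -285419/430930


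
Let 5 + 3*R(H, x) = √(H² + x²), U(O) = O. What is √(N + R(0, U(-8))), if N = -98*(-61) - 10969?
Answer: I*√4990 ≈ 70.64*I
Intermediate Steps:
R(H, x) = -5/3 + √(H² + x²)/3
N = -4991 (N = 5978 - 10969 = -4991)
√(N + R(0, U(-8))) = √(-4991 + (-5/3 + √(0² + (-8)²)/3)) = √(-4991 + (-5/3 + √(0 + 64)/3)) = √(-4991 + (-5/3 + √64/3)) = √(-4991 + (-5/3 + (⅓)*8)) = √(-4991 + (-5/3 + 8/3)) = √(-4991 + 1) = √(-4990) = I*√4990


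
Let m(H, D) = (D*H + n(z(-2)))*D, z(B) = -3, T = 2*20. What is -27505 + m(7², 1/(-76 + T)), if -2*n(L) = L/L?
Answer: -35646413/1296 ≈ -27505.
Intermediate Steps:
T = 40
n(L) = -½ (n(L) = -L/(2*L) = -½*1 = -½)
m(H, D) = D*(-½ + D*H) (m(H, D) = (D*H - ½)*D = (-½ + D*H)*D = D*(-½ + D*H))
-27505 + m(7², 1/(-76 + T)) = -27505 + (-½ + 7²/(-76 + 40))/(-76 + 40) = -27505 + (-½ + 49/(-36))/(-36) = -27505 - (-½ - 1/36*49)/36 = -27505 - (-½ - 49/36)/36 = -27505 - 1/36*(-67/36) = -27505 + 67/1296 = -35646413/1296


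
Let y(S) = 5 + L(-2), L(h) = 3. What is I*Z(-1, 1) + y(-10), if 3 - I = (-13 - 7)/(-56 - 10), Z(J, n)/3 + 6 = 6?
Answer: 8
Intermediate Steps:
Z(J, n) = 0 (Z(J, n) = -18 + 3*6 = -18 + 18 = 0)
y(S) = 8 (y(S) = 5 + 3 = 8)
I = 89/33 (I = 3 - (-13 - 7)/(-56 - 10) = 3 - (-20)/(-66) = 3 - (-20)*(-1)/66 = 3 - 1*10/33 = 3 - 10/33 = 89/33 ≈ 2.6970)
I*Z(-1, 1) + y(-10) = (89/33)*0 + 8 = 0 + 8 = 8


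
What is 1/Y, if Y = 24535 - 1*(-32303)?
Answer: 1/56838 ≈ 1.7594e-5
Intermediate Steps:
Y = 56838 (Y = 24535 + 32303 = 56838)
1/Y = 1/56838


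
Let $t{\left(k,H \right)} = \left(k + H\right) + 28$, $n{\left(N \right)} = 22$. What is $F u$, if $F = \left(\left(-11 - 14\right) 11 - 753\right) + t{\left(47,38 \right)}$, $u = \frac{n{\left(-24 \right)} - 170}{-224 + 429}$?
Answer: $\frac{27084}{41} \approx 660.58$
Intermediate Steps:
$t{\left(k,H \right)} = 28 + H + k$ ($t{\left(k,H \right)} = \left(H + k\right) + 28 = 28 + H + k$)
$u = - \frac{148}{205}$ ($u = \frac{22 - 170}{-224 + 429} = - \frac{148}{205} \approx -0.72195$)
$F = -915$ ($F = \left(\left(-11 - 14\right) 11 - 753\right) + \left(28 + 38 + 47\right) = \left(\left(-25\right) 11 - 753\right) + 113 = \left(-275 - 753\right) + 113 = -1028 + 113 = -915$)
$F u = \left(-915\right) \left(- \frac{148}{205}\right) = \frac{27084}{41}$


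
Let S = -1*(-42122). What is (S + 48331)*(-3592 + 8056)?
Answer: 403782192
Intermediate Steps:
S = 42122
(S + 48331)*(-3592 + 8056) = (42122 + 48331)*(-3592 + 8056) = 90453*4464 = 403782192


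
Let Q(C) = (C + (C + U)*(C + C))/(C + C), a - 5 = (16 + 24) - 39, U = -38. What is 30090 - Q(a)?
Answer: 60243/2 ≈ 30122.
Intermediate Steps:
a = 6 (a = 5 + ((16 + 24) - 39) = 5 + (40 - 39) = 5 + 1 = 6)
Q(C) = (C + 2*C*(-38 + C))/(2*C) (Q(C) = (C + (C - 38)*(C + C))/(C + C) = (C + (-38 + C)*(2*C))/((2*C)) = (C + 2*C*(-38 + C))*(1/(2*C)) = (C + 2*C*(-38 + C))/(2*C))
30090 - Q(a) = 30090 - (-75/2 + 6) = 30090 - 1*(-63/2) = 30090 + 63/2 = 60243/2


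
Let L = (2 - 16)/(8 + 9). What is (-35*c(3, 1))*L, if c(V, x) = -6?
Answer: -2940/17 ≈ -172.94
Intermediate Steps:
L = -14/17 ≈ -0.82353
(-35*c(3, 1))*L = -35*(-6)*(-14/17) = 210*(-14/17) = -2940/17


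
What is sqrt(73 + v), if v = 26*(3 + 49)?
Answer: 5*sqrt(57) ≈ 37.749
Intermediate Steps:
v = 1352 (v = 26*52 = 1352)
sqrt(73 + v) = sqrt(73 + 1352) = sqrt(1425) = 5*sqrt(57)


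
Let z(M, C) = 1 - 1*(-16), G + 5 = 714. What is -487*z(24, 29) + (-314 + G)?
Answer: -7884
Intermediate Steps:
G = 709 (G = -5 + 714 = 709)
z(M, C) = 17 (z(M, C) = 1 + 16 = 17)
-487*z(24, 29) + (-314 + G) = -487*17 + (-314 + 709) = -8279 + 395 = -7884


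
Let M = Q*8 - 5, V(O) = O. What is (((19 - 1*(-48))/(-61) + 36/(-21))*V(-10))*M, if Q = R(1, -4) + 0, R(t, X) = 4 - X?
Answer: 708590/427 ≈ 1659.5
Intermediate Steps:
Q = 8 (Q = (4 - 1*(-4)) + 0 = (4 + 4) + 0 = 8 + 0 = 8)
M = 59 (M = 8*8 - 5 = 64 - 5 = 59)
(((19 - 1*(-48))/(-61) + 36/(-21))*V(-10))*M = (((19 - 1*(-48))/(-61) + 36/(-21))*(-10))*59 = (((19 + 48)*(-1/61) + 36*(-1/21))*(-10))*59 = ((67*(-1/61) - 12/7)*(-10))*59 = ((-67/61 - 12/7)*(-10))*59 = -1201/427*(-10)*59 = (12010/427)*59 = 708590/427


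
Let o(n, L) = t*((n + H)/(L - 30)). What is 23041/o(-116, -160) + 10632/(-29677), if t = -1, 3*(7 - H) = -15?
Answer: -64960389779/1543204 ≈ -42095.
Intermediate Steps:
H = 12 (H = 7 - ⅓*(-15) = 7 + 5 = 12)
o(n, L) = -(12 + n)/(-30 + L) (o(n, L) = -(n + 12)/(L - 30) = -(12 + n)/(-30 + L))
23041/o(-116, -160) + 10632/(-29677) = 23041/(((-12 - 1*(-116))/(-30 - 160))) + 10632/(-29677) = 23041/(((-12 + 116)/(-190))) + 10632*(-1/29677) = 23041/((-1/190*104)) - 10632/29677 = 23041/(-52/95) - 10632/29677 = 23041*(-95/52) - 10632/29677 = -2188895/52 - 10632/29677 = -64960389779/1543204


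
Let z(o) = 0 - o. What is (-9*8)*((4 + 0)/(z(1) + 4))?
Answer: -96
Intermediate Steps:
z(o) = -o
(-9*8)*((4 + 0)/(z(1) + 4)) = (-9*8)*((4 + 0)/(-1*1 + 4)) = -288/(-1 + 4) = -288/3 = -72*4/3 = -96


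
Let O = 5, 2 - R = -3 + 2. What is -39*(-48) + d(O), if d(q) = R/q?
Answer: 9363/5 ≈ 1872.6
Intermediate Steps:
R = 3 (R = 2 - (-3 + 2) = 2 - 1*(-1) = 2 + 1 = 3)
d(q) = 3/q
-39*(-48) + d(O) = -39*(-48) + 3/5 = 1872 + 3*(⅕) = 1872 + ⅗ = 9363/5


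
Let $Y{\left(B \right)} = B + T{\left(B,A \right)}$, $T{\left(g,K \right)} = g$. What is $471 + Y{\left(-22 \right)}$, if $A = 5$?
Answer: $427$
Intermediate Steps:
$Y{\left(B \right)} = 2 B$ ($Y{\left(B \right)} = B + B = 2 B$)
$471 + Y{\left(-22 \right)} = 471 + 2 \left(-22\right) = 471 - 44 = 427$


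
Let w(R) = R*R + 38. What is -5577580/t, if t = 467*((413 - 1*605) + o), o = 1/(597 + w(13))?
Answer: 4484374320/72089389 ≈ 62.206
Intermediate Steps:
w(R) = 38 + R**2 (w(R) = R**2 + 38 = 38 + R**2)
o = 1/804 (o = 1/(597 + (38 + 13**2)) = 1/(597 + (38 + 169)) = 1/(597 + 207) = 1/804 ≈ 0.0012438)
t = -72089389/804 (t = 467*((413 - 1*605) + 1/804) = 467*((413 - 605) + 1/804) = 467*(-192 + 1/804) = 467*(-154367/804) = -72089389/804 ≈ -89663.)
-5577580/t = -5577580/(-72089389/804) = -5577580*(-804/72089389) = 4484374320/72089389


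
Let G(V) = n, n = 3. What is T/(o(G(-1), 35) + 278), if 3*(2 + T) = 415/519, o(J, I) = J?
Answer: -2699/437517 ≈ -0.0061689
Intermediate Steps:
G(V) = 3
T = -2699/1557 (T = -2 + (415/519)/3 = -2 + (415*(1/519))/3 = -2 + (1/3)*(415/519) = -2 + 415/1557 = -2699/1557 ≈ -1.7335)
T/(o(G(-1), 35) + 278) = -2699/1557/(3 + 278) = -2699/1557/281 = (1/281)*(-2699/1557) = -2699/437517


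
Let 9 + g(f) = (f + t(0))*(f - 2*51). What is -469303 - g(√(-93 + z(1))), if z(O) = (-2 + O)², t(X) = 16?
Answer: -467570 + 172*I*√23 ≈ -4.6757e+5 + 824.88*I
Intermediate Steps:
g(f) = -9 + (-102 + f)*(16 + f) (g(f) = -9 + (f + 16)*(f - 2*51) = -9 + (16 + f)*(f - 102) = -9 + (16 + f)*(-102 + f) = -9 + (-102 + f)*(16 + f))
-469303 - g(√(-93 + z(1))) = -469303 - (-1641 + (√(-93 + (-2 + 1)²))² - 86*√(-93 + (-2 + 1)²)) = -469303 - (-1641 + (√(-93 + (-1)²))² - 86*√(-93 + (-1)²)) = -469303 - (-1641 + (√(-93 + 1))² - 86*√(-93 + 1)) = -469303 - (-1641 + (√(-92))² - 172*I*√23) = -469303 - (-1641 + (2*I*√23)² - 172*I*√23) = -469303 - (-1641 - 92 - 172*I*√23) = -469303 - (-1733 - 172*I*√23) = -469303 + (1733 + 172*I*√23) = -467570 + 172*I*√23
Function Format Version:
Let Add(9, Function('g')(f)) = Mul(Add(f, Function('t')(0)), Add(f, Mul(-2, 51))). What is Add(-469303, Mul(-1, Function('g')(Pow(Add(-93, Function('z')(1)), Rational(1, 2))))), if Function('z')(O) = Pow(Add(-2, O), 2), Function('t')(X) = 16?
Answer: Add(-467570, Mul(172, I, Pow(23, Rational(1, 2)))) ≈ Add(-4.6757e+5, Mul(824.88, I))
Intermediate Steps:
Function('g')(f) = Add(-9, Mul(Add(-102, f), Add(16, f))) (Function('g')(f) = Add(-9, Mul(Add(f, 16), Add(f, Mul(-2, 51)))) = Add(-9, Mul(Add(16, f), Add(f, -102))) = Add(-9, Mul(Add(16, f), Add(-102, f))) = Add(-9, Mul(Add(-102, f), Add(16, f))))
Add(-469303, Mul(-1, Function('g')(Pow(Add(-93, Function('z')(1)), Rational(1, 2))))) = Add(-469303, Mul(-1, Add(-1641, Pow(Pow(Add(-93, Pow(Add(-2, 1), 2)), Rational(1, 2)), 2), Mul(-86, Pow(Add(-93, Pow(Add(-2, 1), 2)), Rational(1, 2)))))) = Add(-469303, Mul(-1, Add(-1641, Pow(Pow(Add(-93, Pow(-1, 2)), Rational(1, 2)), 2), Mul(-86, Pow(Add(-93, Pow(-1, 2)), Rational(1, 2)))))) = Add(-469303, Mul(-1, Add(-1641, Pow(Pow(Add(-93, 1), Rational(1, 2)), 2), Mul(-86, Pow(Add(-93, 1), Rational(1, 2)))))) = Add(-469303, Mul(-1, Add(-1641, Pow(Pow(-92, Rational(1, 2)), 2), Mul(-86, Pow(-92, Rational(1, 2)))))) = Add(-469303, Mul(-1, Add(-1641, Pow(Mul(2, I, Pow(23, Rational(1, 2))), 2), Mul(-86, Mul(2, I, Pow(23, Rational(1, 2))))))) = Add(-469303, Mul(-1, Add(-1641, -92, Mul(-172, I, Pow(23, Rational(1, 2)))))) = Add(-469303, Mul(-1, Add(-1733, Mul(-172, I, Pow(23, Rational(1, 2)))))) = Add(-469303, Add(1733, Mul(172, I, Pow(23, Rational(1, 2))))) = Add(-467570, Mul(172, I, Pow(23, Rational(1, 2))))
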